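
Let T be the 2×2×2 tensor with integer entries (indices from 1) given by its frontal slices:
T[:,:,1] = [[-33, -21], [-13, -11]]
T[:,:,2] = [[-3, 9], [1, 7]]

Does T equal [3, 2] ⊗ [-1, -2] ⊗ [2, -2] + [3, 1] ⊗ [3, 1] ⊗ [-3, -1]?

Reconstruct entrywise from the claimed factors. For example, T[1,1,1] = -33 and Σₗ aₗ[1]bₗ[1]cₗ[1] = (3)·(-1)·(2) + (3)·(3)·(-3) = -33; checking all 8 entries, every one matches. The claim holds.

Yes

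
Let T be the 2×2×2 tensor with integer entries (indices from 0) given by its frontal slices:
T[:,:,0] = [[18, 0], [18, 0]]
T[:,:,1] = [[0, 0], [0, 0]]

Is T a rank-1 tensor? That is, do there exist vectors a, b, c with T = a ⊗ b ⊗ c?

Yes

The mode-1 fibre T[:,0,0] = [18, 18] gives a = [1, 1] (primitive direction); the mode-2 fibre T[0,:,0] = [18, 0] gives b = [1, 0]; then c[k] = T[0,0,k] / (a[0]·b[0]) = [18, 0] / 1 = [18, 0].
Expanding [1, 1] ⊗ [1, 0] ⊗ [18, 0] reproduces all 8 entries of T, so T = [1, 1] ⊗ [1, 0] ⊗ [18, 0] and rank(T) ≤ 1.
Equivalently every frontal slice T[:,:,k] is c[k] times the rank-1 matrix [1, 1] ⊗ [1, 0]. So T has rank 1 (it is nonzero).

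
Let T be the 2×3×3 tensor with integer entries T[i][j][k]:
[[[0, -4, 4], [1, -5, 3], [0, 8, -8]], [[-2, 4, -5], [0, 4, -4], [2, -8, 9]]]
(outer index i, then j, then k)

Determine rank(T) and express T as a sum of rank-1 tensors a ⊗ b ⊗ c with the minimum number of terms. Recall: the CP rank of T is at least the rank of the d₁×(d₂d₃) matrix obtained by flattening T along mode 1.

Lower bound: the mode-2 unfolding of T (rows indexed by j, columns by (i,k) = (0,0), (0,1), (0,2), (1,0), (1,1), (1,2)) is [[0, -4, 4, -2, 4, -5], [1, -5, 3, 0, 4, -4], [0, 8, -8, 2, -8, 9]].
There the 3×3 minor on rows j ∈ {0, 1, 2}, columns (i,k) ∈ {(0,0), (0,1), (1,0)} is det [[0, -4, -2], [1, -5, 0], [0, 8, 2]] = -8 ≠ 0, so this unfolding has rank ≥ 3; CP rank is at least every unfolding rank, so rank(T) ≥ 3. (This is only a lower bound: in general the CP rank may exceed every unfolding rank, so we still need to exhibit 3 rank-1 terms summing to T.)
Upper bound: T is a sum of 3 rank-1 terms, T = (0, 1) ⊗ (1, 0, -1) ⊗ (-2, 0, -1) + (1, -1) ⊗ (1, 1, -2) ⊗ (0, -4, 4) + (1, 0) ⊗ (0, 1, 0) ⊗ (1, -1, -1) (one valid choice — decompositions are not unique — normalised so each a, b is primitive with positive first nonzero entry; check it by expanding all entries), so rank(T) ≤ 3.
These bounds meet, so rank(T) = 3.

rank(T) = 3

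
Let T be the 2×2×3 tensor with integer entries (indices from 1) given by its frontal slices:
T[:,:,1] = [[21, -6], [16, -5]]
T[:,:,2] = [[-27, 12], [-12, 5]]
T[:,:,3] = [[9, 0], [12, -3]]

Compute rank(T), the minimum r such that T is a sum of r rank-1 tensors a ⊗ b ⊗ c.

Lower bound: the mode-3 unfolding of T (rows indexed by k, columns by (i,j) = (1,1), (1,2), (2,1), (2,2)) is [[21, -6, 16, -5], [-27, 12, -12, 5], [9, 0, 12, -3]].
There the 2×2 minor on rows k ∈ {1, 2}, columns (i,j) ∈ {(1,1), (1,2)} is det [[21, -6], [-27, 12]] = 90 ≠ 0, so this unfolding has rank ≥ 2; CP rank is at least every unfolding rank, so rank(T) ≥ 2. (Flattening ranks never certify an upper bound on CP rank; for that we must actually write T with 2 rank-1 terms.)
Upper bound — finding two terms. Write S_k = T[:,:,k] for the frontal slices: S₁ = [[21, -6], [16, -5]], S₂ = [[-27, 12], [-12, 5]], S₃ = [[9, 0], [12, -3]].
If T = a₁ ⊗ b₁ ⊗ c₁ + a₂ ⊗ b₂ ⊗ c₂ then each S_k = c₁[k]·a₁b₁ᵀ + c₂[k]·a₂b₂ᵀ. S₁ and S₂ are linearly independent, so a₁b₁ᵀ and a₂b₂ᵀ must span the same plane of matrices: they are the rank-1 matrices of the form x·S₁ + y·S₂.
det(x·S₁ + y·S₂) is −9·x² − 24·xy + 9·y² = (-3)·(x + 3·y)(3·x − y), vanishing at (x:y) = (3:-1) and (1:3).
M₁ = 3·S₁ − S₂ = [[90, -30], [60, -20]] = 10·[3, 2][3, -1]ᵀ and M₂ = S₁ + 3·S₂ = [[-60, 30], [-20, 10]] = (-10)·[3, 1][2, -1]ᵀ, so take a₁ = [3, 2], b₁ = [3, -1], a₂ = [3, 1], b₂ = [2, -1].
Each slice is an integer combination of E₁ = a₁b₁ᵀ and E₂ = a₂b₂ᵀ: S₁ = 3·E₁ − E₂, S₂ = −E₁ − 3·E₂, S₃ = 3·E₁ − 3·E₂; reading off coefficients, c₁ = [3, -1, 3] and c₂ = [-1, -3, -3].
Hence T = [3, 2] ⊗ [3, -1] ⊗ [3, -1, 3] + [3, 1] ⊗ [2, -1] ⊗ [-1, -3, -3], so rank(T) ≤ 2.
These bounds meet, so rank(T) = 2.
Check entry T[1,1,3] = 9: (3)·(3)·(3) + (3)·(2)·(-3) = 9.

2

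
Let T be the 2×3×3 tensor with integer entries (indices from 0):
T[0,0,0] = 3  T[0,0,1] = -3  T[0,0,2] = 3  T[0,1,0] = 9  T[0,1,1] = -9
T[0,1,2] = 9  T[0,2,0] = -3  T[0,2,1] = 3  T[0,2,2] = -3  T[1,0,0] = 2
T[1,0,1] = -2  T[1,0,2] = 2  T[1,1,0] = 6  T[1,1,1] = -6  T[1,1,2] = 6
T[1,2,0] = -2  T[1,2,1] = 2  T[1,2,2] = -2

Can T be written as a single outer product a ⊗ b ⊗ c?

The mode-1 fibre T[:,0,0] = [3, 2] gives a = [3, 2] (primitive direction); the mode-2 fibre T[0,:,0] = [3, 9, -3] gives b = [1, 3, -1]; then c[k] = T[0,0,k] / (a[0]·b[0]) = [3, -3, 3] / 3 = [1, -1, 1].
Expanding [3, 2] ⊗ [1, 3, -1] ⊗ [1, -1, 1] reproduces all 18 entries of T, so T = [3, 2] ⊗ [1, 3, -1] ⊗ [1, -1, 1] and rank(T) ≤ 1.
Equivalently every frontal slice T[:,:,k] is c[k] times the rank-1 matrix [3, 2] ⊗ [1, 3, -1]. So T has rank 1 (it is nonzero).

Yes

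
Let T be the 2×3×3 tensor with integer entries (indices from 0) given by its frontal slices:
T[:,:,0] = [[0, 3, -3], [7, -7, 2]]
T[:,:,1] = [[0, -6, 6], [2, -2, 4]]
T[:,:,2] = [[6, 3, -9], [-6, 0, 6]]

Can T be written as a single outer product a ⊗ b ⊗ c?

No

The mode-3 unfolding of T (rows indexed by k, columns by (i,j) = (0,0), (0,1), (0,2), (1,0), (1,1), (1,2)) is [[0, 3, -3, 7, -7, 2], [0, -6, 6, 2, -2, 4], [6, 3, -9, -6, 0, 6]].
There the 3×3 minor on rows k ∈ {0, 1, 2}, columns (i,j) ∈ {(0,0), (0,1), (1,0)} is det [[0, 3, 7], [0, -6, 2], [6, 3, -6]] = 288 ≠ 0, so this unfolding has rank ≥ 3; CP rank is at least every unfolding rank, so rank(T) ≥ 3.
In particular rank(T) ≥ 3 > 1, so T is not rank-1.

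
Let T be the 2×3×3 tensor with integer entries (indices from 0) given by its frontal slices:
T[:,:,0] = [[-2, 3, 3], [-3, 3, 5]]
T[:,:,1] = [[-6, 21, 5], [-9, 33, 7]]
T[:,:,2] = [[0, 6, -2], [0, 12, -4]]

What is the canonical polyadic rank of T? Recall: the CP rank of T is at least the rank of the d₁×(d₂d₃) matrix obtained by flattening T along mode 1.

Lower bound: the mode-1 unfolding of T (rows indexed by i, columns by (j,k) = (0,0), (0,1), (0,2), (1,0), (1,1), (1,2), (2,0), (2,1), (2,2)) is [[-2, -6, 0, 3, 21, 6, 3, 5, -2], [-3, -9, 0, 3, 33, 12, 5, 7, -4]].
There the 2×2 minor on rows i ∈ {0, 1}, columns (j,k) ∈ {(0,0), (1,0)} is det [[-2, 3], [-3, 3]] = 3 ≠ 0, so this unfolding has rank ≥ 2; CP rank is at least every unfolding rank, so rank(T) ≥ 2. (Flattening ranks never certify an upper bound on CP rank; for that we must actually write T with 2 rank-1 terms.)
Upper bound — finding two terms. Write S_k = T[:,:,k] for the frontal slices: S₀ = [[-2, 3, 3], [-3, 3, 5]], S₁ = [[-6, 21, 5], [-9, 33, 7]], S₂ = [[0, 6, -2], [0, 12, -4]].
If T = a₁ ⊗ b₁ ⊗ c₁ + a₂ ⊗ b₂ ⊗ c₂ then each S_k = c₁[k]·a₁b₁ᵀ + c₂[k]·a₂b₂ᵀ. S₀ and S₁ are linearly independent, so a₁b₁ᵀ and a₂b₂ᵀ must span the same plane of matrices: they are the rank-1 matrices of the form x·S₀ + y·S₁.
The 2×2 minor of x·S₀ + y·S₁ on rows {0,1}, columns {0,1} is 3·x² + 6·xy − 9·y² = 3·(x + 3·y)(x − y), vanishing at (x:y) = (3:-1) and (1:1).
M₁ = 3·S₀ − S₁ = [[0, -12, 4], [0, -24, 8]] = (-4)·(1, 2)(0, 3, -1)ᵀ and M₂ = S₀ + S₁ = [[-8, 24, 8], [-12, 36, 12]] = (-4)·(2, 3)(1, -3, -1)ᵀ, so take a₁ = (1, 2), b₁ = (0, 3, -1), a₂ = (2, 3), b₂ = (1, -3, -1).
Each slice is an integer combination of E₁ = a₁b₁ᵀ and E₂ = a₂b₂ᵀ: S₀ = −E₁ − E₂, S₁ = E₁ − 3·E₂, S₂ = 2·E₁; reading off coefficients, c₁ = (-1, 1, 2) and c₂ = (-1, -3, 0).
Hence T = (1, 2) ⊗ (0, 3, -1) ⊗ (-1, 1, 2) + (2, 3) ⊗ (1, -3, -1) ⊗ (-1, -3, 0), so rank(T) ≤ 2.
These bounds meet, so rank(T) = 2.

2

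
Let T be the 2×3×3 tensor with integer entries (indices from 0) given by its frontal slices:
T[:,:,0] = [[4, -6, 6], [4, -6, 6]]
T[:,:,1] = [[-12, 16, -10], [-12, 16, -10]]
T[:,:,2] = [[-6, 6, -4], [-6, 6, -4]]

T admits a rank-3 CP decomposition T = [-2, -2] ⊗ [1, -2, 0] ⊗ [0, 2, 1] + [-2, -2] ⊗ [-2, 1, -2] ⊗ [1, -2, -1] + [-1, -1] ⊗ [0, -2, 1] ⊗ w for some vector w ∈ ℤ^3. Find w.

w = [-2, 2, 0]

Subtract the known terms from T to get the rank-1 residual R = [-1, -1] ⊗ [0, -2, 1] ⊗ w, so R[i,j,k] = a[i]·b[j]·w[k]. Pick indices with nonzero a[0]·b[1] = (-1)·(-2) = 2. Only the fibre through (0,1,·) is needed: R[0,1,:] = T[0,1,:] − Σₗ aₗ[0]bₗ[1]cₗ = [-6, 16, 6] − (-2)·(-2)·[0, 2, 1] − (-2)·(1)·[1, -2, -1] = [-4, 4, 0]. Then w[k] = R[0,1,k] / 2 for each k, giving w = [-4, 4, 0] / 2 = [-2, 2, 0].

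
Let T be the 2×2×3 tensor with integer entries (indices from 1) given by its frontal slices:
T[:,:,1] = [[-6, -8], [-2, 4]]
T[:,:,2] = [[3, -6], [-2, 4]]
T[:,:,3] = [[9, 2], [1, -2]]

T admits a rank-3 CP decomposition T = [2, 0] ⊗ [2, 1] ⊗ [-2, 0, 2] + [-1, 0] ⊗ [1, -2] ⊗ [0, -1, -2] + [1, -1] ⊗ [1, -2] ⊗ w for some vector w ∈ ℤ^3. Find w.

w = [2, 2, -1]

Subtract the known terms from T to get the rank-1 residual R = [1, -1] ⊗ [1, -2] ⊗ w, so R[i,j,k] = a[i]·b[j]·w[k]. Pick indices with nonzero a[1]·b[1] = (1)·(1) = 1. Only the fibre through (1,1,·) is needed: R[1,1,:] = T[1,1,:] − Σₗ aₗ[1]bₗ[1]cₗ = [-6, 3, 9] − (2)·(2)·[-2, 0, 2] − (-1)·(1)·[0, -1, -2] = [2, 2, -1]. Then w[k] = R[1,1,k] / 1 for each k, giving w = [2, 2, -1] / 1 = [2, 2, -1].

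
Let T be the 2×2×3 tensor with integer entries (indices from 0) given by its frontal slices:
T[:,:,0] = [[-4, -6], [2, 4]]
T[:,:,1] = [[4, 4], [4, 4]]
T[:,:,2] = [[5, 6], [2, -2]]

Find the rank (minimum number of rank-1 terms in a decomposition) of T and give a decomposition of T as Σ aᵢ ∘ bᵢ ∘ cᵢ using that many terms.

rank(T) = 3

Lower bound: in the mode-3 unfolding of T (rows indexed by k, columns by (i,j)) the 3×3 minor on rows k ∈ {0, 1, 2}, columns (i,j) ∈ {(0,0), (0,1), (1,1)} is det [[-4, -6, 4], [4, 4, 4], [5, 6, -2]] = -24 ≠ 0, so that unfolding has rank ≥ 3 and hence rank(T) ≥ 3 (CP rank is at least every unfolding rank, though it can be larger).
Upper bound: T is a sum of 3 rank-1 terms, T = [0, 1] ∘ [0, 1] ∘ [-2, 0, -2] + [1, -2] ∘ [1, 2] ∘ [-2, 0, 1] + [1, 1] ∘ [1, 1] ∘ [-2, 4, 4] (written with every a and b primitive with positive leading entry and the scale carried by c; CP decompositions are not unique, and this one is verified by expanding entrywise), so rank(T) ≤ 3.
These bounds meet, so rank(T) = 3.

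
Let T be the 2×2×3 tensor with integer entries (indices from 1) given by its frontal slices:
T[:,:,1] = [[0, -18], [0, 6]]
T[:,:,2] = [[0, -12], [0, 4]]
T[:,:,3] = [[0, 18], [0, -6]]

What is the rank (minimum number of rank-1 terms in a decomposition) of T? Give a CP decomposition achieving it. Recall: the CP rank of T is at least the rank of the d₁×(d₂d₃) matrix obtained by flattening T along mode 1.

Lower bound: T ≠ 0 (e.g. T[1,2,1] = -18), so rank(T) ≥ 1.
Upper bound: the mode-1 fibre T[:,2,1] = [-18, 6] gives a = [3, -1] (primitive direction); the mode-2 fibre T[1,:,1] = [0, -18] gives b = [0, 1]; then c[k] = T[1,2,k] / (a[1]·b[2]) = [-18, -12, 18] / 3 = [-6, -4, 6].
Expanding [3, -1] ⊗ [0, 1] ⊗ [-6, -4, 6] reproduces all 12 entries of T, so T = [3, -1] ⊗ [0, 1] ⊗ [-6, -4, 6] and rank(T) ≤ 1.
These bounds meet, so rank(T) = 1.

rank(T) = 1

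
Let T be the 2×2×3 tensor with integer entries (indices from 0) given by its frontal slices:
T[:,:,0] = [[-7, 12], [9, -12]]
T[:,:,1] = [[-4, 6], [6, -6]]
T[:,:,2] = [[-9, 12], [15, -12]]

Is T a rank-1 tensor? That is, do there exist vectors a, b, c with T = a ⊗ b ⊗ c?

No

The mode-2 unfolding of T (rows indexed by j, columns by (i,k) = (0,0), (0,1), (0,2), (1,0), (1,1), (1,2)) is [[-7, -4, -9, 9, 6, 15], [12, 6, 12, -12, -6, -12]].
There the 2×2 minor on rows j ∈ {0, 1}, columns (i,k) ∈ {(0,0), (0,1)} is det [[-7, -4], [12, 6]] = 6 ≠ 0, so this unfolding has rank ≥ 2; CP rank is at least every unfolding rank, so rank(T) ≥ 2.
In particular rank(T) ≥ 2 > 1, so T is not rank-1.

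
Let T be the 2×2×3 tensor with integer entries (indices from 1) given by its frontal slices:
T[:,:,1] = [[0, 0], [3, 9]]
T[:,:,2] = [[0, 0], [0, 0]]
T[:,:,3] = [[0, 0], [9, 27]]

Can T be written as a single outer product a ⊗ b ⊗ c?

Yes

If T = a ⊗ b ⊗ c then every fibre of T is a multiple of the corresponding factor, so read the factors off the fibres through the nonzero entry T[2,1,1] = 3.
The mode-1 fibre T[:,1,1] = [0, 3] gives a = (0, 1) (primitive direction); the mode-2 fibre T[2,:,1] = [3, 9] gives b = (1, 3); then c[k] = T[2,1,k] / (a[2]·b[1]) = [3, 0, 9] / 1 = (3, 0, 9).
Expanding (0, 1) ⊗ (1, 3) ⊗ (3, 0, 9) reproduces all 12 entries of T, so T = (0, 1) ⊗ (1, 3) ⊗ (3, 0, 9) and rank(T) ≤ 1.
Equivalently every frontal slice T[:,:,k] is c[k] times the rank-1 matrix (0, 1) ⊗ (1, 3). So T has rank 1 (it is nonzero).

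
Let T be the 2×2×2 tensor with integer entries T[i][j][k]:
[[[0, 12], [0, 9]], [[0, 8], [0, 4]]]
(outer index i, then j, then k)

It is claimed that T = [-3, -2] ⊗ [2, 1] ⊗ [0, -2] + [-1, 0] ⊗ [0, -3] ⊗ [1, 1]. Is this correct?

No

Reconstruct entry (0,1,0) from the claimed factors: Σₗ aₗ[0]bₗ[1]cₗ[0] = (-3)·(1)·(0) + (-1)·(-3)·(1) = 3, but T[0,1,0] = 0. The claim is false.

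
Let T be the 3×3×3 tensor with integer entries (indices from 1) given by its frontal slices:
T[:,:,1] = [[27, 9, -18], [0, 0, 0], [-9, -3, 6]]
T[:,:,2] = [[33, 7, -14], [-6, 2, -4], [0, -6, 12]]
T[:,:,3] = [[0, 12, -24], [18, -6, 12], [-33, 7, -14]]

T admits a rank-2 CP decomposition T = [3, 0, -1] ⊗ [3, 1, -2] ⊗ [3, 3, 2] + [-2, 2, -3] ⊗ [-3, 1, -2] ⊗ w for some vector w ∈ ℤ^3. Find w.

w = [0, 1, -3]

Subtract the known terms from T to get the rank-1 residual R = [-2, 2, -3] ⊗ [-3, 1, -2] ⊗ w, so R[i,j,k] = a[i]·b[j]·w[k]. Pick indices with nonzero a[1]·b[1] = (-2)·(-3) = 6. Only the fibre through (1,1,·) is needed: R[1,1,:] = T[1,1,:] − Σₗ aₗ[1]bₗ[1]cₗ = [27, 33, 0] − (3)·(3)·[3, 3, 2] = [0, 6, -18]. Then w[k] = R[1,1,k] / 6 for each k, giving w = [0, 6, -18] / 6 = [0, 1, -3].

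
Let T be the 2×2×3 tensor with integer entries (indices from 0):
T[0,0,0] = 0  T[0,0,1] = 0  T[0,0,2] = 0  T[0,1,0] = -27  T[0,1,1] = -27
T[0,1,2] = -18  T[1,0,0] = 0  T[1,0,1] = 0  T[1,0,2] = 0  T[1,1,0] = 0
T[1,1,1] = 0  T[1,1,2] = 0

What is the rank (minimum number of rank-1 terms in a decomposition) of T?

Lower bound: T ≠ 0 (e.g. T[0,1,0] = -27), so rank(T) ≥ 1.
Upper bound: the mode-1 fibre T[:,1,0] = [-27, 0] gives a = (1, 0) (primitive direction); the mode-2 fibre T[0,:,0] = [0, -27] gives b = (0, 1); then c[k] = T[0,1,k] / (a[0]·b[1]) = [-27, -27, -18] / 1 = (-27, -27, -18).
Expanding (1, 0) ⊗ (0, 1) ⊗ (-27, -27, -18) reproduces all 12 entries of T, so T = (1, 0) ⊗ (0, 1) ⊗ (-27, -27, -18) and rank(T) ≤ 1.
These bounds meet, so rank(T) = 1.

1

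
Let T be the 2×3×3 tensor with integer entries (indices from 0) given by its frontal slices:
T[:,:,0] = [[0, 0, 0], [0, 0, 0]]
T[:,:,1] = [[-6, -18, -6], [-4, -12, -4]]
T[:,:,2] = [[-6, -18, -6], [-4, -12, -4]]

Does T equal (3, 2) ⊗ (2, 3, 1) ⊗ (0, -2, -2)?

No

Reconstruct entry (0,0,1) from the claimed factors: Σₗ aₗ[0]bₗ[0]cₗ[1] = (3)·(2)·(-2) = -12, but T[0,0,1] = -6. The claim is false.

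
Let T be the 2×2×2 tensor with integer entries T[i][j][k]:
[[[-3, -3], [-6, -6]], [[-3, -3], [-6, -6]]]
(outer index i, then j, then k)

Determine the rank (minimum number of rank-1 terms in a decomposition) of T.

Lower bound: T ≠ 0 (e.g. T[0,0,0] = -3), so rank(T) ≥ 1.
Upper bound: if T = a ⊗ b ⊗ c then every fibre of T is a multiple of the corresponding factor, so read the factors off the fibres through the nonzero entry T[0,0,0] = -3.
The mode-1 fibre T[:,0,0] = [-3, -3] gives a = [1, 1] (primitive direction); the mode-2 fibre T[0,:,0] = [-3, -6] gives b = [1, 2]; then c[k] = T[0,0,k] / (a[0]·b[0]) = [-3, -3] / 1 = [-3, -3].
Expanding [1, 1] ⊗ [1, 2] ⊗ [-3, -3] reproduces all 8 entries of T, so T = [1, 1] ⊗ [1, 2] ⊗ [-3, -3] and rank(T) ≤ 1.
These bounds meet, so rank(T) = 1.

1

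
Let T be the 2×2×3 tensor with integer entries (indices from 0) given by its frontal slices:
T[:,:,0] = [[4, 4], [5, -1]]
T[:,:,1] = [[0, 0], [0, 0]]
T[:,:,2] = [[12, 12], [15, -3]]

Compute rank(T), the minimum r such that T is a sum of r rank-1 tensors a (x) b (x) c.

Lower bound: the mode-2 unfolding of T (rows indexed by j, columns by (i,k) = (0,0), (0,1), (0,2), (1,0), (1,1), (1,2)) is [[4, 0, 12, 5, 0, 15], [4, 0, 12, -1, 0, -3]].
There the 2×2 minor on rows j ∈ {0, 1}, columns (i,k) ∈ {(0,0), (1,0)} is det [[4, 5], [4, -1]] = -24 ≠ 0, so this unfolding has rank ≥ 2; CP rank is at least every unfolding rank, so rank(T) ≥ 2. (Unfolding ranks only ever bound the CP rank from below — rank(T) can be strictly larger than all of them — so the matching upper bound has to come from an explicit 2-term decomposition.)
Upper bound — finding two terms. Every mode-3 slice of T is a multiple of one matrix: T[:,:,k] = c[k]·M with c = [1, 0, 3] and M = [[4, 4], [5, -1]] (rows indexed by i, columns by j). So it suffices to write M as a sum of two rank-1 matrices.
Splitting M by its rows (i = 0, 1), M = [1, 0][4, 4]ᵀ + [0, 1][5, -1]ᵀ.
Hence T = [1, 0] (x) [4, 4] (x) [1, 0, 3] + [0, 1] (x) [5, -1] (x) [1, 0, 3], so rank(T) ≤ 2.
These bounds meet, so rank(T) = 2.

2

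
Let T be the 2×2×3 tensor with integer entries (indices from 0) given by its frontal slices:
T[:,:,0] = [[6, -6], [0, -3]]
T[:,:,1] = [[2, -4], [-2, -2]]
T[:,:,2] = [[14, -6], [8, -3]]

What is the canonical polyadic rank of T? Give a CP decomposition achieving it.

Lower bound: the mode-1 unfolding of T (rows indexed by i, columns by (j,k) = (0,0), (0,1), (0,2), (1,0), (1,1), (1,2)) is [[6, 2, 14, -6, -4, -6], [0, -2, 8, -3, -2, -3]].
There the 2×2 minor on rows i ∈ {0, 1}, columns (j,k) ∈ {(0,0), (0,1)} is det [[6, 2], [0, -2]] = -12 ≠ 0, so this unfolding has rank ≥ 2; CP rank is at least every unfolding rank, so rank(T) ≥ 2. (Unfolding ranks only ever bound the CP rank from below — rank(T) can be strictly larger than all of them — so the matching upper bound has to come from an explicit 2-term decomposition.)
Upper bound — finding two terms. Write S_k = T[:,:,k] for the frontal slices: S₀ = [[6, -6], [0, -3]], S₁ = [[2, -4], [-2, -2]], S₂ = [[14, -6], [8, -3]].
If T = a₁ ⊗ b₁ ⊗ c₁ + a₂ ⊗ b₂ ⊗ c₂ then each S_k = c₁[k]·a₁b₁ᵀ + c₂[k]·a₂b₂ᵀ. S₀ and S₁ are linearly independent, so a₁b₁ᵀ and a₂b₂ᵀ must span the same plane of matrices: they are the rank-1 matrices of the form x·S₀ + y·S₁.
det(x·S₀ + y·S₁) is −18·x² − 30·xy − 12·y² = (-6)·(3·x + 2·y)(x + y), vanishing at (x:y) = (2:-3) and (1:-1).
M₁ = 2·S₀ − 3·S₁ = [[6, 0], [6, 0]] = 6·[1, 1][1, 0]ᵀ and M₂ = S₀ − S₁ = [[4, -2], [2, -1]] = [2, 1][2, -1]ᵀ, so take a₁ = [1, 1], b₁ = [1, 0], a₂ = [2, 1], b₂ = [2, -1].
Each slice is an integer combination of E₁ = a₁b₁ᵀ and E₂ = a₂b₂ᵀ: S₀ = −6·E₁ + 3·E₂, S₁ = −6·E₁ + 2·E₂, S₂ = 2·E₁ + 3·E₂; reading off coefficients, c₁ = [-6, -6, 2] and c₂ = [3, 2, 3].
Hence T = [1, 1] ⊗ [1, 0] ⊗ [-6, -6, 2] + [2, 1] ⊗ [2, -1] ⊗ [3, 2, 3], so rank(T) ≤ 2.
These bounds meet, so rank(T) = 2.
Check entry T[1,1,0] = -3: (1)·(0)·(-6) + (1)·(-1)·(3) = -3.

rank(T) = 2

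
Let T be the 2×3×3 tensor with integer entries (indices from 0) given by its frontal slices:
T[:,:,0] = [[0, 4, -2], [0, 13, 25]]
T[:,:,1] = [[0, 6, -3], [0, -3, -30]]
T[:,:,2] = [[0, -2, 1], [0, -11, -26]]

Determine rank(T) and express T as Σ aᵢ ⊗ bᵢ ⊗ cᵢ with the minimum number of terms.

Lower bound: the mode-1 unfolding of T (rows indexed by i, columns by (j,k) = (0,0), (0,1), (0,2), (1,0), (1,1), (1,2), (2,0), (2,1), (2,2)) is [[0, 0, 0, 4, 6, -2, -2, -3, 1], [0, 0, 0, 13, -3, -11, 25, -30, -26]].
There the 2×2 minor on rows i ∈ {0, 1}, columns (j,k) ∈ {(1,0), (1,1)} is det [[4, 6], [13, -3]] = -90 ≠ 0, so this unfolding has rank ≥ 2; CP rank is at least every unfolding rank, so rank(T) ≥ 2. (Unfolding ranks only ever bound the CP rank from below — rank(T) can be strictly larger than all of them — so the matching upper bound has to come from an explicit 2-term decomposition.)
Upper bound — finding two terms. Write S_k = T[:,:,k] for the frontal slices: S₀ = [[0, 4, -2], [0, 13, 25]], S₁ = [[0, 6, -3], [0, -3, -30]], S₂ = [[0, -2, 1], [0, -11, -26]].
If T = a₁ ⊗ b₁ ⊗ c₁ + a₂ ⊗ b₂ ⊗ c₂ then each S_k = c₁[k]·a₁b₁ᵀ + c₂[k]·a₂b₂ᵀ. S₀ and S₁ are linearly independent, so a₁b₁ᵀ and a₂b₂ᵀ must span the same plane of matrices: they are the rank-1 matrices of the form x·S₀ + y·S₁.
The 2×2 minor of x·S₀ + y·S₁ on rows {0,1}, columns {1,2} is 126·x² + 63·xy − 189·y² = 63·(2·x + 3·y)(x − y), vanishing at (x:y) = (3:-2) and (1:1).
M₁ = 3·S₀ − 2·S₁ = [[0, 0, 0], [0, 45, 135]] = 45·[0, 1][0, 1, 3]ᵀ and M₂ = S₀ + S₁ = [[0, 10, -5], [0, 10, -5]] = 5·[1, 1][0, 2, -1]ᵀ, so take a₁ = [0, 1], b₁ = [0, 1, 3], a₂ = [1, 1], b₂ = [0, 2, -1].
Each slice is an integer combination of E₁ = a₁b₁ᵀ and E₂ = a₂b₂ᵀ: S₀ = 9·E₁ + 2·E₂, S₁ = −9·E₁ + 3·E₂, S₂ = −9·E₁ − E₂; reading off coefficients, c₁ = [9, -9, -9] and c₂ = [2, 3, -1].
Hence T = [0, 1] ⊗ [0, 1, 3] ⊗ [9, -9, -9] + [1, 1] ⊗ [0, 2, -1] ⊗ [2, 3, -1], so rank(T) ≤ 2.
These bounds meet, so rank(T) = 2.

rank(T) = 2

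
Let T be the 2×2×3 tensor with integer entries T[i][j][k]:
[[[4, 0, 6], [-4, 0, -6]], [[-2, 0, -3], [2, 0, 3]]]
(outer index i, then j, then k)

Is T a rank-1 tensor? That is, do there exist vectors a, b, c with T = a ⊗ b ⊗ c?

Yes

If T = a ⊗ b ⊗ c then every fibre of T is a multiple of the corresponding factor, so read the factors off the fibres through the nonzero entry T[0,0,0] = 4.
The mode-1 fibre T[:,0,0] = [4, -2] gives a = (2, -1) (primitive direction); the mode-2 fibre T[0,:,0] = [4, -4] gives b = (1, -1); then c[k] = T[0,0,k] / (a[0]·b[0]) = [4, 0, 6] / 2 = (2, 0, 3).
Expanding (2, -1) ⊗ (1, -1) ⊗ (2, 0, 3) reproduces all 12 entries of T, so T = (2, -1) ⊗ (1, -1) ⊗ (2, 0, 3) and rank(T) ≤ 1.
Equivalently every frontal slice T[:,:,k] is c[k] times the rank-1 matrix (2, -1) ⊗ (1, -1). So T has rank 1 (it is nonzero).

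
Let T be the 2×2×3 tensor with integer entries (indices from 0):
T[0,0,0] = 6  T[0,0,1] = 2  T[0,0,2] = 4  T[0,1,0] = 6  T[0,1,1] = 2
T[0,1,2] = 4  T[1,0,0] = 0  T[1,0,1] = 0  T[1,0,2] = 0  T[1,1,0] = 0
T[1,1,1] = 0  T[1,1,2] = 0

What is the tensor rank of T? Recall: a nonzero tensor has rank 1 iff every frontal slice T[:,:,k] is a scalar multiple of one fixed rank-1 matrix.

1

Lower bound: T ≠ 0 (e.g. T[0,0,0] = 6), so rank(T) ≥ 1.
Upper bound: if T = a ⊗ b ⊗ c then every fibre of T is a multiple of the corresponding factor, so read the factors off the fibres through the nonzero entry T[0,0,0] = 6.
The mode-1 fibre T[:,0,0] = [6, 0] gives a = [1, 0] (primitive direction); the mode-2 fibre T[0,:,0] = [6, 6] gives b = [1, 1]; then c[k] = T[0,0,k] / (a[0]·b[0]) = [6, 2, 4] / 1 = [6, 2, 4].
Expanding [1, 0] ⊗ [1, 1] ⊗ [6, 2, 4] reproduces all 12 entries of T, so T = [1, 0] ⊗ [1, 1] ⊗ [6, 2, 4] and rank(T) ≤ 1.
These bounds meet, so rank(T) = 1.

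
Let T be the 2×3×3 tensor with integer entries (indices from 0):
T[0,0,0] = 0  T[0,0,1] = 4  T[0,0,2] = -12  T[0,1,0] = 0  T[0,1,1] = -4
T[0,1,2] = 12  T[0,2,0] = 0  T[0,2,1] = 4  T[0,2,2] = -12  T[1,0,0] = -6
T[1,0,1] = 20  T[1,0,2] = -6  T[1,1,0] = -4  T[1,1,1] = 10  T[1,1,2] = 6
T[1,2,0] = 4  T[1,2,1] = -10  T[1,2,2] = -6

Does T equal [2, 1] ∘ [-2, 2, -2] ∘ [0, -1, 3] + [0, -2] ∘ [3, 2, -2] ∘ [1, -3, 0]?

Yes

Reconstruct entrywise from the claimed factors. For example, T[0,1,0] = 0 and Σₗ aₗ[0]bₗ[1]cₗ[0] = (2)·(2)·(0) + (0)·(2)·(1) = 0; checking all 18 entries, every one matches. The claim holds.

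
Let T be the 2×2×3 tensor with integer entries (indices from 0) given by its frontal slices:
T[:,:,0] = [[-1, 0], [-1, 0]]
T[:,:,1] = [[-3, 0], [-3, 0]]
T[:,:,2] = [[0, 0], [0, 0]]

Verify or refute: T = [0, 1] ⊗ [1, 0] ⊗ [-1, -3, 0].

No

Reconstruct entry (0,0,0) from the claimed factors: Σₗ aₗ[0]bₗ[0]cₗ[0] = (0)·(1)·(-1) = 0, but T[0,0,0] = -1. The claim is false.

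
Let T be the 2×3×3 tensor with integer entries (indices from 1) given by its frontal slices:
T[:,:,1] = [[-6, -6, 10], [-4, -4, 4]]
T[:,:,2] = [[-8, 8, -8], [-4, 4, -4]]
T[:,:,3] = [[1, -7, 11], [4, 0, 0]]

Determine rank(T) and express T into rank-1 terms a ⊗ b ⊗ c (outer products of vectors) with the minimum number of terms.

Lower bound: the mode-3 unfolding of T (rows indexed by k, columns by (i,j) = (1,1), (1,2), (1,3), (2,1), (2,2), (2,3)) is [[-6, -6, 10, -4, -4, 4], [-8, 8, -8, -4, 4, -4], [1, -7, 11, 4, 0, 0]].
There the 3×3 minor on rows k ∈ {1, 2, 3}, columns (i,j) ∈ {(1,1), (1,2), (1,3)} is det [[-6, -6, 10], [-8, 8, -8], [1, -7, 11]] = -192 ≠ 0, so this unfolding has rank ≥ 3; CP rank is at least every unfolding rank, so rank(T) ≥ 3. (This is only a lower bound: in general the CP rank may exceed every unfolding rank, so we still need to exhibit 3 rank-1 terms summing to T.)
Upper bound: T is a sum of 3 rank-1 terms, T = [1, 0] ⊗ [1, 1, -2] ⊗ [-4, 0, -4] + [1, 2] ⊗ [1, 1, -1] ⊗ [-2, 0, 1] + [2, 1] ⊗ [1, -1, 1] ⊗ [0, -4, 2] (one valid choice — decompositions are not unique — normalised so each a, b is primitive with positive first nonzero entry; check it by expanding all entries), so rank(T) ≤ 3.
These bounds meet, so rank(T) = 3.
Check entry T[2,2,2] = 4: (0)·(1)·(0) + (2)·(1)·(0) + (1)·(-1)·(-4) = 4.

rank(T) = 3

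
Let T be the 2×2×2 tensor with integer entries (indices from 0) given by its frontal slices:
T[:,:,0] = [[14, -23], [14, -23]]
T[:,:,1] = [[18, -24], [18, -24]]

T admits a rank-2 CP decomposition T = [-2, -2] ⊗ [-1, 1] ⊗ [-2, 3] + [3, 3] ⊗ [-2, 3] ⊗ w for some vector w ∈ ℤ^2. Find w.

w = [-3, -2]

Subtract the known terms from T to get the rank-1 residual R = [3, 3] ⊗ [-2, 3] ⊗ w, so R[i,j,k] = a[i]·b[j]·w[k]. Pick indices with nonzero a[0]·b[0] = (3)·(-2) = -6. Only the fibre through (0,0,·) is needed: R[0,0,:] = T[0,0,:] − Σₗ aₗ[0]bₗ[0]cₗ = [14, 18] − (-2)·(-1)·[-2, 3] = [18, 12]. Then w[k] = R[0,0,k] / -6 for each k, giving w = [18, 12] / -6 = [-3, -2].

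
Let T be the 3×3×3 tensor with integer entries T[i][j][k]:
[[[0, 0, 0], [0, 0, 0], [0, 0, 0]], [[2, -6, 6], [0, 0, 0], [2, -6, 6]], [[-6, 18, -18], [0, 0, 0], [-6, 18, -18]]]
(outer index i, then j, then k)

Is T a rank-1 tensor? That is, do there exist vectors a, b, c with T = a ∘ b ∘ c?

The mode-1 fibre T[:,0,0] = [0, 2, -6] gives a = [0, 1, -3] (primitive direction); the mode-2 fibre T[1,:,0] = [2, 0, 2] gives b = [1, 0, 1]; then c[k] = T[1,0,k] / (a[1]·b[0]) = [2, -6, 6] / 1 = [2, -6, 6].
Expanding [0, 1, -3] ∘ [1, 0, 1] ∘ [2, -6, 6] reproduces all 27 entries of T, so T = [0, 1, -3] ∘ [1, 0, 1] ∘ [2, -6, 6] and rank(T) ≤ 1.
Equivalently every frontal slice T[:,:,k] is c[k] times the rank-1 matrix [0, 1, -3] ∘ [1, 0, 1]. So T has rank 1 (it is nonzero).

Yes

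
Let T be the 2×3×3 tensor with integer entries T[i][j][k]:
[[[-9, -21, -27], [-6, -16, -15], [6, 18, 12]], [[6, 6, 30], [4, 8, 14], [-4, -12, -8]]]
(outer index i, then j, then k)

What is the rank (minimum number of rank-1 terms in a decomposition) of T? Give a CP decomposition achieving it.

Lower bound: the mode-1 unfolding of T (rows indexed by i, columns by (j,k) = (0,0), (0,1), (0,2), (1,0), (1,1), (1,2), (2,0), (2,1), (2,2)) is [[-9, -21, -27, -6, -16, -15, 6, 18, 12], [6, 6, 30, 4, 8, 14, -4, -12, -8]].
There the 2×2 minor on rows i ∈ {0, 1}, columns (j,k) ∈ {(0,0), (0,1)} is det [[-9, -21], [6, 6]] = 72 ≠ 0, so this unfolding has rank ≥ 2; CP rank is at least every unfolding rank, so rank(T) ≥ 2. (Unfolding ranks only ever bound the CP rank from below — rank(T) can be strictly larger than all of them — so the matching upper bound has to come from an explicit 2-term decomposition.)
Upper bound — finding two terms. Write S_k = T[:,:,k] for the frontal slices: S₀ = [[-9, -6, 6], [6, 4, -4]], S₁ = [[-21, -16, 18], [6, 8, -12]], S₂ = [[-27, -15, 12], [30, 14, -8]].
If T = a₁ (x) b₁ (x) c₁ + a₂ (x) b₂ (x) c₂ then each S_k = c₁[k]·a₁b₁ᵀ + c₂[k]·a₂b₂ᵀ. S₀ and S₁ are linearly independent, so a₁b₁ᵀ and a₂b₂ᵀ must span the same plane of matrices: they are the rank-1 matrices of the form x·S₀ + y·S₁.
The 2×2 minor of x·S₀ + y·S₁ on rows {0,1}, columns {0,1} is −24·xy − 72·y² = (-24)·(x + 3·y)(y), vanishing at (x:y) = (3:-1) and (1:0).
M₁ = 3·S₀ − S₁ = [[-6, -2, 0], [12, 4, 0]] = (-2)·(1, -2)(3, 1, 0)ᵀ and M₂ = S₀ = [[-9, -6, 6], [6, 4, -4]] = −(3, -2)(3, 2, -2)ᵀ, so take a₁ = (1, -2), b₁ = (3, 1, 0), a₂ = (3, -2), b₂ = (3, 2, -2).
Each slice is an integer combination of E₁ = a₁b₁ᵀ and E₂ = a₂b₂ᵀ: S₀ = −E₂, S₁ = 2·E₁ − 3·E₂, S₂ = −3·E₁ − 2·E₂; reading off coefficients, c₁ = (0, 2, -3) and c₂ = (-1, -3, -2).
Hence T = (1, -2) (x) (3, 1, 0) (x) (0, 2, -3) + (3, -2) (x) (3, 2, -2) (x) (-1, -3, -2), so rank(T) ≤ 2.
These bounds meet, so rank(T) = 2.

rank(T) = 2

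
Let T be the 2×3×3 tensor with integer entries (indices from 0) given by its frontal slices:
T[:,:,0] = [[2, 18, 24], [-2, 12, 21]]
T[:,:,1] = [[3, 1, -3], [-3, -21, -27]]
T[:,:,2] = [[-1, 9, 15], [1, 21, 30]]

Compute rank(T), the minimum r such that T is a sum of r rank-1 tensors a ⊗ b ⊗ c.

2

Lower bound: the mode-3 unfolding of T (rows indexed by k, columns by (i,j) = (0,0), (0,1), (0,2), (1,0), (1,1), (1,2)) is [[2, 18, 24, -2, 12, 21], [3, 1, -3, -3, -21, -27], [-1, 9, 15, 1, 21, 30]].
There the 2×2 minor on rows k ∈ {0, 1}, columns (i,j) ∈ {(0,0), (0,1)} is det [[2, 18], [3, 1]] = -52 ≠ 0, so this unfolding has rank ≥ 2; CP rank is at least every unfolding rank, so rank(T) ≥ 2. (Flattening ranks never certify an upper bound on CP rank; for that we must actually write T with 2 rank-1 terms.)
Upper bound — finding two terms. Write S_k = T[:,:,k] for the frontal slices: S₀ = [[2, 18, 24], [-2, 12, 21]], S₁ = [[3, 1, -3], [-3, -21, -27]], S₂ = [[-1, 9, 15], [1, 21, 30]].
If T = a₁ ⊗ b₁ ⊗ c₁ + a₂ ⊗ b₂ ⊗ c₂ then each S_k = c₁[k]·a₁b₁ᵀ + c₂[k]·a₂b₂ᵀ. S₀ and S₁ are linearly independent, so a₁b₁ᵀ and a₂b₂ᵀ must span the same plane of matrices: they are the rank-1 matrices of the form x·S₀ + y·S₁.
The 2×2 minor of x·S₀ + y·S₁ on rows {0,1}, columns {0,1} is 60·x² + 50·xy − 60·y² = 10·(2·x + 3·y)(3·x − 2·y), vanishing at (x:y) = (3:-2) and (2:3).
M₁ = 3·S₀ − 2·S₁ = [[0, 52, 78], [0, 78, 117]] = 13·[2, 3][0, 2, 3]ᵀ and M₂ = 2·S₀ + 3·S₁ = [[13, 39, 39], [-13, -39, -39]] = 13·[1, -1][1, 3, 3]ᵀ, so take a₁ = [2, 3], b₁ = [0, 2, 3], a₂ = [1, -1], b₂ = [1, 3, 3].
Each slice is an integer combination of E₁ = a₁b₁ᵀ and E₂ = a₂b₂ᵀ: S₀ = 3·E₁ + 2·E₂, S₁ = −2·E₁ + 3·E₂, S₂ = 3·E₁ − E₂; reading off coefficients, c₁ = [3, -2, 3] and c₂ = [2, 3, -1].
Hence T = [2, 3] ⊗ [0, 2, 3] ⊗ [3, -2, 3] + [1, -1] ⊗ [1, 3, 3] ⊗ [2, 3, -1], so rank(T) ≤ 2.
These bounds meet, so rank(T) = 2.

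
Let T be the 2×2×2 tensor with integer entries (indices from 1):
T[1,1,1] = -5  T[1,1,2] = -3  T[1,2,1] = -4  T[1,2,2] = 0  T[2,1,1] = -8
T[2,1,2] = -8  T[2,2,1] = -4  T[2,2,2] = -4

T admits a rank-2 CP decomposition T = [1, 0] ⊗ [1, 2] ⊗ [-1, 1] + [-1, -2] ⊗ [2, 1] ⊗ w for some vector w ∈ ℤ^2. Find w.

Subtract the known terms from T to get the rank-1 residual R = [-1, -2] ⊗ [2, 1] ⊗ w, so R[i,j,k] = a[i]·b[j]·w[k]. Pick indices with nonzero a[1]·b[1] = (-1)·(2) = -2. Only the fibre through (1,1,·) is needed: R[1,1,:] = T[1,1,:] − Σₗ aₗ[1]bₗ[1]cₗ = [-5, -3] − (1)·(1)·[-1, 1] = [-4, -4]. Then w[k] = R[1,1,k] / -2 for each k, giving w = [-4, -4] / -2 = [2, 2].

w = [2, 2]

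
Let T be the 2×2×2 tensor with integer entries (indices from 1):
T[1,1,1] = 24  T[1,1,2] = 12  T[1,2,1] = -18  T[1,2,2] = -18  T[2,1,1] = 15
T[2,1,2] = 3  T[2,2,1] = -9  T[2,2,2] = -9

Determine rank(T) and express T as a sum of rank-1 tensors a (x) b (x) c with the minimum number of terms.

Lower bound: the mode-1 unfolding of T (rows indexed by i, columns by (j,k) = (1,1), (1,2), (2,1), (2,2)) is [[24, 12, -18, -18], [15, 3, -9, -9]].
There the 2×2 minor on rows i ∈ {1, 2}, columns (j,k) ∈ {(1,1), (1,2)} is det [[24, 12], [15, 3]] = -108 ≠ 0, so this unfolding has rank ≥ 2; CP rank is at least every unfolding rank, so rank(T) ≥ 2. (Unfolding ranks only ever bound the CP rank from below — rank(T) can be strictly larger than all of them — so the matching upper bound has to come from an explicit 2-term decomposition.)
Upper bound — finding two terms. Write S_k = T[:,:,k] for the frontal slices: S₁ = [[24, -18], [15, -9]], S₂ = [[12, -18], [3, -9]].
If T = a₁ (x) b₁ (x) c₁ + a₂ (x) b₂ (x) c₂ then each S_k = c₁[k]·a₁b₁ᵀ + c₂[k]·a₂b₂ᵀ. S₁ and S₂ are linearly independent, so a₁b₁ᵀ and a₂b₂ᵀ must span the same plane of matrices: they are the rank-1 matrices of the form x·S₁ + y·S₂.
det(x·S₁ + y·S₂) is 54·x² − 54·y² = 54·(x − y)(x + y), vanishing at (x:y) = (1:1) and (1:-1).
M₁ = S₁ + S₂ = [[36, -36], [18, -18]] = 18·[2, 1][1, -1]ᵀ and M₂ = S₁ − S₂ = [[12, 0], [12, 0]] = 12·[1, 1][1, 0]ᵀ, so take a₁ = [2, 1], b₁ = [1, -1], a₂ = [1, 1], b₂ = [1, 0].
Each slice is an integer combination of E₁ = a₁b₁ᵀ and E₂ = a₂b₂ᵀ: S₁ = 9·E₁ + 6·E₂, S₂ = 9·E₁ − 6·E₂; reading off coefficients, c₁ = [9, 9] and c₂ = [6, -6].
Hence T = [2, 1] (x) [1, -1] (x) [9, 9] + [1, 1] (x) [1, 0] (x) [6, -6], so rank(T) ≤ 2.
These bounds meet, so rank(T) = 2.

rank(T) = 2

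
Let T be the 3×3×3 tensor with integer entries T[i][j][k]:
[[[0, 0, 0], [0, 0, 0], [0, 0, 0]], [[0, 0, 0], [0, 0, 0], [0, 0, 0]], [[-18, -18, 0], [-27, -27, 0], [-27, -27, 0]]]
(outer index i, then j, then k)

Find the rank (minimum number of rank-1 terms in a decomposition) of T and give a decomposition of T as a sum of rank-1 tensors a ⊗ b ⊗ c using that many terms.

rank(T) = 1

Lower bound: T ≠ 0 (e.g. T[2,0,0] = -18), so rank(T) ≥ 1.
Upper bound: if T = a ⊗ b ⊗ c then every fibre of T is a multiple of the corresponding factor, so read the factors off the fibres through the nonzero entry T[2,0,0] = -18.
The mode-1 fibre T[:,0,0] = [0, 0, -18] gives a = (0, 0, 1) (primitive direction); the mode-2 fibre T[2,:,0] = [-18, -27, -27] gives b = (2, 3, 3); then c[k] = T[2,0,k] / (a[2]·b[0]) = [-18, -18, 0] / 2 = (-9, -9, 0).
Expanding (0, 0, 1) ⊗ (2, 3, 3) ⊗ (-9, -9, 0) reproduces all 27 entries of T, so T = (0, 0, 1) ⊗ (2, 3, 3) ⊗ (-9, -9, 0) and rank(T) ≤ 1.
These bounds meet, so rank(T) = 1.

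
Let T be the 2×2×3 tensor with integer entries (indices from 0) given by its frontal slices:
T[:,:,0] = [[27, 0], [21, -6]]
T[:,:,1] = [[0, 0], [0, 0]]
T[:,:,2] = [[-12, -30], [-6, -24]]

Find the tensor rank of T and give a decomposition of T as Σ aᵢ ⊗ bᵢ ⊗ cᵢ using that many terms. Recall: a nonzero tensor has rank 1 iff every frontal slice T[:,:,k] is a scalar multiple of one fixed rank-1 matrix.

Lower bound: in the mode-1 unfolding of T (rows indexed by i, columns by (j,k)) the 2×2 minor on rows i ∈ {0, 1}, columns (j,k) ∈ {(0,0), (0,2)} is det [[27, -12], [21, -6]] = 90 ≠ 0, so that unfolding has rank ≥ 2 and hence rank(T) ≥ 2 (CP rank is at least every unfolding rank, though it can be larger).
Upper bound: with S_k = T[:,:,k], the two rank-1 terms a₁b₁ᵀ, a₂b₂ᵀ are the rank-1 members of the pencil x·S₀ + y·S₂.
det(x·S₀ + y·S₂) is −162·x² + 54·xy + 108·y² = (-54)·(3·x + 2·y)(x − y), vanishing at (x:y) = (2:-3) and (1:1).
M₁ = 2·S₀ − 3·S₂ = [[90, 90], [60, 60]] = 30·(3, 2)(1, 1)ᵀ and M₂ = S₀ + S₂ = [[15, -30], [15, -30]] = 15·(1, 1)(1, -2)ᵀ, so take a₁ = (3, 2), b₁ = (1, 1), a₂ = (1, 1), b₂ = (1, -2).
Each slice is an integer combination of E₁ = a₁b₁ᵀ and E₂ = a₂b₂ᵀ: S₀ = 6·E₁ + 9·E₂, S₁ = 0, S₂ = −6·E₁ + 6·E₂; reading off coefficients, c₁ = (6, 0, -6) and c₂ = (9, 0, 6).
Hence T = (3, 2) ⊗ (1, 1) ⊗ (6, 0, -6) + (1, 1) ⊗ (1, -2) ⊗ (9, 0, 6), so rank(T) ≤ 2.
These bounds meet, so rank(T) = 2.

rank(T) = 2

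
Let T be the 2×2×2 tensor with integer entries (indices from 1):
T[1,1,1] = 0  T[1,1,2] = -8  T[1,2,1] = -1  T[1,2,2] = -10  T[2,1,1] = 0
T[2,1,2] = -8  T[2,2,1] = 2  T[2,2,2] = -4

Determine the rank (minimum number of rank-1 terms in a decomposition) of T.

Lower bound: the mode-1 unfolding of T (rows indexed by i, columns by (j,k) = (1,1), (1,2), (2,1), (2,2)) is [[0, -8, -1, -10], [0, -8, 2, -4]].
There the 2×2 minor on rows i ∈ {1, 2}, columns (j,k) ∈ {(1,2), (2,1)} is det [[-8, -1], [-8, 2]] = -24 ≠ 0, so this unfolding has rank ≥ 2; CP rank is at least every unfolding rank, so rank(T) ≥ 2. (This is only a lower bound: in general the CP rank may exceed every unfolding rank, so we still need to exhibit 2 rank-1 terms summing to T.)
Upper bound — finding two terms. Write S_k = T[:,:,k] for the frontal slices: S₁ = [[0, -1], [0, 2]], S₂ = [[-8, -10], [-8, -4]].
If T = a₁ ⊗ b₁ ⊗ c₁ + a₂ ⊗ b₂ ⊗ c₂ then each S_k = c₁[k]·a₁b₁ᵀ + c₂[k]·a₂b₂ᵀ. S₁ and S₂ are linearly independent, so a₁b₁ᵀ and a₂b₂ᵀ must span the same plane of matrices: they are the rank-1 matrices of the form x·S₁ + y·S₂.
det(x·S₁ + y·S₂) is −24·xy − 48·y² = (-24)·(x + 2·y)(y), vanishing at (x:y) = (2:-1) and (1:0).
M₁ = 2·S₁ − S₂ = [[8, 8], [8, 8]] = 8·[1, 1][1, 1]ᵀ and M₂ = S₁ = [[0, -1], [0, 2]] = −[1, -2][0, 1]ᵀ, so take a₁ = [1, 1], b₁ = [1, 1], a₂ = [1, -2], b₂ = [0, 1].
Each slice is an integer combination of E₁ = a₁b₁ᵀ and E₂ = a₂b₂ᵀ: S₁ = −E₂, S₂ = −8·E₁ − 2·E₂; reading off coefficients, c₁ = [0, -8] and c₂ = [-1, -2].
Hence T = [1, 1] ⊗ [1, 1] ⊗ [0, -8] + [1, -2] ⊗ [0, 1] ⊗ [-1, -2], so rank(T) ≤ 2.
These bounds meet, so rank(T) = 2.

2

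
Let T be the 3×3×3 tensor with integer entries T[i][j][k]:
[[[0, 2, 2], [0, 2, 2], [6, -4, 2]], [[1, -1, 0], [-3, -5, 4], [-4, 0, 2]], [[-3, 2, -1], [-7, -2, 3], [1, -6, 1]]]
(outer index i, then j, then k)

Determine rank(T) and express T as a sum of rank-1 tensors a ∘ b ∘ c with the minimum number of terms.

Lower bound: the mode-1 unfolding of T (rows indexed by i, columns by (j,k) = (0,0), (0,1), (0,2), (1,0), (1,1), (1,2), (2,0), (2,1), (2,2)) is [[0, 2, 2, 0, 2, 2, 6, -4, 2], [1, -1, 0, -3, -5, 4, -4, 0, 2], [-3, 2, -1, -7, -2, 3, 1, -6, 1]].
There the 3×3 minor on rows i ∈ {0, 1, 2}, columns (j,k) ∈ {(0,0), (0,1), (1,0)} is det [[0, 2, 0], [1, -1, -3], [-3, 2, -7]] = 32 ≠ 0, so this unfolding has rank ≥ 3; CP rank is at least every unfolding rank, so rank(T) ≥ 3. (Unfolding ranks only ever bound the CP rank from below — rank(T) can be strictly larger than all of them — so the matching upper bound has to come from an explicit 3-term decomposition.)
Upper bound: T is a sum of 3 rank-1 terms, T = (0, 1, 1) ∘ (0, 2, 1) ∘ (-2, -2, 2) + (2, -1, 2) ∘ (1, 1, -2) ∘ (-1, 1, 0) + (2, 0, -1) ∘ (1, 1, 1) ∘ (1, 0, 1) (written with every a and b primitive with positive leading entry and the scale carried by c; CP decompositions are not unique, and this one is verified by expanding entrywise), so rank(T) ≤ 3.
These bounds meet, so rank(T) = 3.

rank(T) = 3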